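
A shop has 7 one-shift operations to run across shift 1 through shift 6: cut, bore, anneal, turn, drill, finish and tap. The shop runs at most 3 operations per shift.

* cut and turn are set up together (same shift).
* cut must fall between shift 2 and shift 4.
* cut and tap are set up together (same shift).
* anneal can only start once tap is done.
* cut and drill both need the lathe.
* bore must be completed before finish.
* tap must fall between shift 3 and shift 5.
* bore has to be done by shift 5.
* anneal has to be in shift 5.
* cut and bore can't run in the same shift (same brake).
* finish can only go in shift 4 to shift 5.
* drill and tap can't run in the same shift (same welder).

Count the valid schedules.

40

Splitting on cut: it can be shift 3 (25), shift 4 (15). Listing each branch's schedules as (bore, anneal, turn, drill, finish, tap) by shift number:
cut=shift 3: (1,5,3,1,4,3) (1,5,3,1,5,3) (1,5,3,2,4,3) (1,5,3,2,5,3) (1,5,3,4,4,3) (1,5,3,4,5,3) (1,5,3,5,4,3) (1,5,3,5,5,3) (1,5,3,6,4,3) (1,5,3,6,5,3) (2,5,3,1,4,3) (2,5,3,1,5,3) (2,5,3,2,4,3) (2,5,3,2,5,3) (2,5,3,4,4,3) (2,5,3,4,5,3) (2,5,3,5,4,3) (2,5,3,5,5,3) (2,5,3,6,4,3) (2,5,3,6,5,3) (4,5,3,1,5,3) (4,5,3,2,5,3) (4,5,3,4,5,3) (4,5,3,5,5,3) (4,5,3,6,5,3) — 25.
cut=shift 4: (1,5,4,1,5,4) (1,5,4,2,5,4) (1,5,4,3,5,4) (1,5,4,5,5,4) (1,5,4,6,5,4) (2,5,4,1,5,4) (2,5,4,2,5,4) (2,5,4,3,5,4) (2,5,4,5,5,4) (2,5,4,6,5,4) (3,5,4,1,5,4) (3,5,4,2,5,4) (3,5,4,3,5,4) (3,5,4,5,5,4) (3,5,4,6,5,4) — 15.
Summing: 25 + 15 = 40.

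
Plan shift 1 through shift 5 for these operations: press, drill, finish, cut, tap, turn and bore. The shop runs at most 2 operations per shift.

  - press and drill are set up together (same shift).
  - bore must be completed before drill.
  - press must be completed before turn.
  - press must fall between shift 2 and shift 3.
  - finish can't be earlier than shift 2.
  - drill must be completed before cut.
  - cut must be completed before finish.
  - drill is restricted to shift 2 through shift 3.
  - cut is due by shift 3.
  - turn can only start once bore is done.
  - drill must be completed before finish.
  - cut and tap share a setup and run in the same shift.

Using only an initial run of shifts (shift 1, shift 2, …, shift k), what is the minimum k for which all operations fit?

The precedence chain requires at least 4 distinct shifts.
With at most 2 per shift and 7 operations, at least 4 shifts are needed.
4 works (last occupied shift: shift 4): for example finish -> shift 4; turn -> shift 4; drill -> shift 2; press -> shift 2; tap -> shift 3; bore -> shift 1; cut -> shift 3.

4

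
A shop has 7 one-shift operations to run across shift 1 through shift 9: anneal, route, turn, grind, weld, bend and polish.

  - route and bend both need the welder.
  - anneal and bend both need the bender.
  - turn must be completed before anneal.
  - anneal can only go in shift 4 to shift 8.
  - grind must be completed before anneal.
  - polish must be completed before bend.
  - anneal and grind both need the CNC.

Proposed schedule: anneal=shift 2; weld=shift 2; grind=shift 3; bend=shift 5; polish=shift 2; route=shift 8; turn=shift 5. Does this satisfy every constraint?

route and bend both need the welder — holds.
polish must be completed before bend — holds.
turn must be completed before anneal — violated.
anneal and bend both need the bender — holds.
anneal can only go in shift 4 to shift 8 — violated.
grind must be completed before anneal — violated.
anneal and grind both need the CNC — holds.

No. anneal can only go in shift 4 to shift 8 is not satisfied.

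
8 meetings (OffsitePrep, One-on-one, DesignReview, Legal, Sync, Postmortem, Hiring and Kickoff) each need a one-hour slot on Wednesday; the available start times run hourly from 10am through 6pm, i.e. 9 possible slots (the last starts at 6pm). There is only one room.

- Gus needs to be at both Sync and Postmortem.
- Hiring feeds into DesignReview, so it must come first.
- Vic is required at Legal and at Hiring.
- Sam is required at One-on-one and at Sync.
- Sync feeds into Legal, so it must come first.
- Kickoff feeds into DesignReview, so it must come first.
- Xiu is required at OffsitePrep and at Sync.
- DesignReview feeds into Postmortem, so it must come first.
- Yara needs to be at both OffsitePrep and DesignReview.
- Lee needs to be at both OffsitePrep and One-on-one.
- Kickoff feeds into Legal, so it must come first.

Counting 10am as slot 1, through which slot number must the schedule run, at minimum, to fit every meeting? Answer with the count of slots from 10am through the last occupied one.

8 slots

The precedence chain requires at least 3 distinct slots.
With at most 1 per slot and 8 meetings, at least 8 slots are needed.
8 works (last occupied slot: 5pm): for example Kickoff in 10am, DesignReview in 12pm, Legal in 2pm, OffsitePrep in 4pm, Postmortem in 3pm, One-on-one in 5pm, Hiring in 11am, Sync in 1pm.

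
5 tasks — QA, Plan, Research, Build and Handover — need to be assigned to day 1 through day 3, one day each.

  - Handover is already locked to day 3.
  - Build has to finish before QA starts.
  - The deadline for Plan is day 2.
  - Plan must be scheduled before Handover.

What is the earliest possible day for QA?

day 2

Precedence pushes QA to at least day 2.
QA at day 2 is achievable: Plan -> day 1, QA -> day 2, Build -> day 1, Handover -> day 3, Research -> day 1.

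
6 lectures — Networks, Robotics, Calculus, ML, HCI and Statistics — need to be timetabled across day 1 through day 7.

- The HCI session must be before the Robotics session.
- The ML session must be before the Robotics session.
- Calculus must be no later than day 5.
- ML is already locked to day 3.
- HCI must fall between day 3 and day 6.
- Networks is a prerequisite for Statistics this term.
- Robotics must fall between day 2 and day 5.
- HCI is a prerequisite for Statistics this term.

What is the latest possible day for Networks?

Downstream work caps Networks at day 6.
Networks at day 6 is achievable: Statistics -> day 7; Networks -> day 6; HCI -> day 3; Calculus -> day 1; Robotics -> day 4; ML -> day 3.

day 6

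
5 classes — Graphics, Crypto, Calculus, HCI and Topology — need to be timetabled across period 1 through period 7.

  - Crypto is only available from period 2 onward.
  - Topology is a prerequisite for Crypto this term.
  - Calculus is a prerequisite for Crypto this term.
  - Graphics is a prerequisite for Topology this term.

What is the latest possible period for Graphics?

Downstream work caps Graphics at period 5.
Graphics at period 5 is achievable: Graphics=period 5, Calculus=period 1, HCI=period 1, Crypto=period 7, Topology=period 6.

period 5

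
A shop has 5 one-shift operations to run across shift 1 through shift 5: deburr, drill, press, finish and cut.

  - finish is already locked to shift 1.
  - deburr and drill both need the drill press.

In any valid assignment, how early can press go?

shift 1

press at shift 1 is achievable: cut in shift 1; drill in shift 2; press in shift 1; deburr in shift 1; finish in shift 1.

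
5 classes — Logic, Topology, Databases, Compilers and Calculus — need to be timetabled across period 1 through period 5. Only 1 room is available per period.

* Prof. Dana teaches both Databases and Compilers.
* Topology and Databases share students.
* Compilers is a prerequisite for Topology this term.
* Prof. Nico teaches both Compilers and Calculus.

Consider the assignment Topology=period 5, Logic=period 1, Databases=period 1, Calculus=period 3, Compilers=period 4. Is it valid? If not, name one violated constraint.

Only 1 room is available per period — violated.
Topology and Databases share students — holds.
Compilers is a prerequisite for Topology this term — holds.
Prof. Dana teaches both Databases and Compilers — holds.
Prof. Nico teaches both Compilers and Calculus — holds.

Invalid. Only 1 room is available per period.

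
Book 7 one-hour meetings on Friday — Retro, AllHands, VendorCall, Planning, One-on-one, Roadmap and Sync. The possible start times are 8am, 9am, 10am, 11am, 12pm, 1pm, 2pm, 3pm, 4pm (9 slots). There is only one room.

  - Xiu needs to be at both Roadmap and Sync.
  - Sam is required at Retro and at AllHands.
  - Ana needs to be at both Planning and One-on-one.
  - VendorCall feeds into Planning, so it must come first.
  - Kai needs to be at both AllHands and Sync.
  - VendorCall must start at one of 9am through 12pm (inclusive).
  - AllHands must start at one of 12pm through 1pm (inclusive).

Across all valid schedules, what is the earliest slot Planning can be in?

Precedence pushes Planning to at least 10am.
Planning at 10am is achievable: One-on-one -> 11am; Planning -> 10am; Sync -> 2pm; Roadmap -> 1pm; Retro -> 8am; AllHands -> 12pm; VendorCall -> 9am.

10am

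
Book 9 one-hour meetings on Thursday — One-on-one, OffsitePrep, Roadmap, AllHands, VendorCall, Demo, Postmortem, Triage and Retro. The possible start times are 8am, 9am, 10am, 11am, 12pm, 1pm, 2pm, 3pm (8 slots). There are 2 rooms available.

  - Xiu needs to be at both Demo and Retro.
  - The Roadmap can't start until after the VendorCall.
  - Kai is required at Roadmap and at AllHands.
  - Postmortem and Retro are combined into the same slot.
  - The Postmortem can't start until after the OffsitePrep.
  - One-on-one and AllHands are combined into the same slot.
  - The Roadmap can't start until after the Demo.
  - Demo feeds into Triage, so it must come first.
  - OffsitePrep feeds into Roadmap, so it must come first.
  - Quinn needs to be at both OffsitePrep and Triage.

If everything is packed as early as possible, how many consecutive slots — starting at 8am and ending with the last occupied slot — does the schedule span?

The precedence chain requires at least 2 distinct slots.
With at most 2 per slot and 9 meetings, at least 5 slots are needed.
5 works (last occupied slot: 12pm): for example Postmortem=11am, Roadmap=10am, One-on-one=12pm, OffsitePrep=8am, Triage=9am, AllHands=12pm, Demo=8am, VendorCall=9am, Retro=11am.

5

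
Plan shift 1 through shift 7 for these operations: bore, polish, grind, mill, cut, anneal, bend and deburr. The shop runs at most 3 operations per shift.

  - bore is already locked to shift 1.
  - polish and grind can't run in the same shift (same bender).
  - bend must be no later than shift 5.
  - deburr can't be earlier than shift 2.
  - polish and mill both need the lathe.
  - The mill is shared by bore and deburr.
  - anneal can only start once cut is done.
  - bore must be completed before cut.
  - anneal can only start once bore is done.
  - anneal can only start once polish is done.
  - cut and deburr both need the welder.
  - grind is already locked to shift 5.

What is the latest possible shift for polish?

shift 6

Downstream work caps polish at shift 6.
polish at shift 6 is achievable: polish -> shift 6; bore -> shift 1; bend -> shift 1; deburr -> shift 2; cut -> shift 3; mill -> shift 1; grind -> shift 5; anneal -> shift 7.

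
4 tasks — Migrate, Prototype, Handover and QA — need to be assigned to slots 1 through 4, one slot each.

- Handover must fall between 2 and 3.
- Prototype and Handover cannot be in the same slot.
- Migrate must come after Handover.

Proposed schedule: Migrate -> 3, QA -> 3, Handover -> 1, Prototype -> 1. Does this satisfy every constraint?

Prototype and Handover cannot be in the same slot — violated.
Migrate must come after Handover — holds.
Handover must fall between 2 and 3 — violated.

Invalid. Prototype and Handover cannot be in the same slot.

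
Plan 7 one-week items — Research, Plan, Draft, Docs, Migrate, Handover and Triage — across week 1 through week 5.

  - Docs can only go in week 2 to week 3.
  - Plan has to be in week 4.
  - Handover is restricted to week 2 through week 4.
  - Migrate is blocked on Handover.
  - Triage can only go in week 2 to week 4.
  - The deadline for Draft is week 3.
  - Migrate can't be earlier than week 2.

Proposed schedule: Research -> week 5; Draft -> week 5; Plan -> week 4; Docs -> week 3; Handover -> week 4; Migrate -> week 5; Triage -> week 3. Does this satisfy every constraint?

No — it violates: The deadline for Draft is week 3

Handover is restricted to week 2 through week 4 — holds.
Plan has to be in week 4 — holds.
Migrate is blocked on Handover — holds.
Triage can only go in week 2 to week 4 — holds.
The deadline for Draft is week 3 — violated.
Migrate can't be earlier than week 2 — holds.
Docs can only go in week 2 to week 3 — holds.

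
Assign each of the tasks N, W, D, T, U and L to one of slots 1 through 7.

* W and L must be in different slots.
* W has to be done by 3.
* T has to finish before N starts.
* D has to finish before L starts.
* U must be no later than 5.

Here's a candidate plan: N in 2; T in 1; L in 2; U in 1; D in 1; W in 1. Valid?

U must be no later than 5 — holds.
W has to be done by 3 — holds.
T has to finish before N starts — holds.
W and L must be in different slots — holds.
D has to finish before L starts — holds.

Valid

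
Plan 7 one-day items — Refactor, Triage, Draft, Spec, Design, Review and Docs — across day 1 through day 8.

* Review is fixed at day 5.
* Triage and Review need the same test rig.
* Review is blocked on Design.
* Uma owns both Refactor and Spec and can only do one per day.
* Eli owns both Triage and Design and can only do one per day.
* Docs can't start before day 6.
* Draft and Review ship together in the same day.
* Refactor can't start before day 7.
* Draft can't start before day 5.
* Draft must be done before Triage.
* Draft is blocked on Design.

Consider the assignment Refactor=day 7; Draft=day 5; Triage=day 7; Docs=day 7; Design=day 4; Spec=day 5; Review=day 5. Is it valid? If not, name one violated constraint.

Valid

Review is blocked on Design — holds.
Uma owns both Refactor and Spec and can only do one per day — holds.
Draft and Review ship together in the same day — holds.
Refactor can't start before day 7 — holds.
Review is fixed at day 5 — holds.
Docs can't start before day 6 — holds.
Draft can't start before day 5 — holds.
Eli owns both Triage and Design and can only do one per day — holds.
Draft must be done before Triage — holds.
Triage and Review need the same test rig — holds.
Draft is blocked on Design — holds.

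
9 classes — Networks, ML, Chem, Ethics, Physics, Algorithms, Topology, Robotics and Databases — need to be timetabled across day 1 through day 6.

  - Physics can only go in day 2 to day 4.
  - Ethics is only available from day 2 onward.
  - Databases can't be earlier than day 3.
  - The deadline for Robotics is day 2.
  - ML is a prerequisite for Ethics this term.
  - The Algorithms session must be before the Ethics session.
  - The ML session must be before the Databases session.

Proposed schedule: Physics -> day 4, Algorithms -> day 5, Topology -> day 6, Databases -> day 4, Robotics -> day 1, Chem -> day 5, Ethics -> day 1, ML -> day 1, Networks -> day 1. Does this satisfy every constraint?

Physics can only go in day 2 to day 4 — holds.
The Algorithms session must be before the Ethics session — violated.
Ethics is only available from day 2 onward — violated.
The ML session must be before the Databases session — holds.
The deadline for Robotics is day 2 — holds.
Databases can't be earlier than day 3 — holds.
ML is a prerequisite for Ethics this term — violated.

No. Ethics is only available from day 2 onward is not satisfied.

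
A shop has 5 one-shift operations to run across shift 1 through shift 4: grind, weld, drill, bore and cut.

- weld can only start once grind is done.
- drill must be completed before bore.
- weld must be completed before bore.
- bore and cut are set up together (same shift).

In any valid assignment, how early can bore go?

shift 3

Precedence pushes bore to at least shift 3.
bore at shift 3 is achievable: weld in shift 2, grind in shift 1, cut in shift 3, drill in shift 1, bore in shift 3.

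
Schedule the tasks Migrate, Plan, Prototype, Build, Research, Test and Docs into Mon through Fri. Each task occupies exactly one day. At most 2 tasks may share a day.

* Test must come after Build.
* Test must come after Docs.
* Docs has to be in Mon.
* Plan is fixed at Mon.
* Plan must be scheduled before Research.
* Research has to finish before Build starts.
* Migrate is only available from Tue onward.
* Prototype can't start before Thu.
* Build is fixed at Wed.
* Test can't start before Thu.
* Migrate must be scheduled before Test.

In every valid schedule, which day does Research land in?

Tue

Plan is fixed at Mon and must come before Research, so Research is at least Tue.
Build is fixed at Wed and must come after Research, so Research is at most Tue.
So Research must be Tue.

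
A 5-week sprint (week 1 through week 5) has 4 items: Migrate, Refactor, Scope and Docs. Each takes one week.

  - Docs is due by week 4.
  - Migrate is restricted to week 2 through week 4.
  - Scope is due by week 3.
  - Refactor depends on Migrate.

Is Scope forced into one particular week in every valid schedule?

Scope can be week 1 (e.g. Refactor=week 3; Docs=week 1; Scope=week 1; Migrate=week 2) or week 2 (e.g. Refactor in week 3; Migrate in week 2; Docs in week 1; Scope in week 2).

No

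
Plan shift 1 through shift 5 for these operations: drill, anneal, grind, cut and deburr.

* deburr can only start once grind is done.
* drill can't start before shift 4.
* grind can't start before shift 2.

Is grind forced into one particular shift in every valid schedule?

grind can be shift 2 (e.g. drill in shift 4; deburr in shift 3; cut in shift 1; grind in shift 2; anneal in shift 1) or shift 3 (e.g. cut in shift 1, drill in shift 4, anneal in shift 1, deburr in shift 4, grind in shift 3).

No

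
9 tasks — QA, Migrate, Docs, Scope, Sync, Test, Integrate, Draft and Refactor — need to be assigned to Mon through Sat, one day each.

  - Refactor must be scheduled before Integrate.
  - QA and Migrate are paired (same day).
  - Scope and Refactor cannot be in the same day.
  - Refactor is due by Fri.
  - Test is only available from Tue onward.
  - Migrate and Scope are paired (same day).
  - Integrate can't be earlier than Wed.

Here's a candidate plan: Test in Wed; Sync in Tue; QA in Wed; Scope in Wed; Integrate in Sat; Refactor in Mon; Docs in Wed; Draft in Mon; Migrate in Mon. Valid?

Invalid. QA and Migrate are paired (same day).

Refactor must be scheduled before Integrate — holds.
Refactor is due by Fri — holds.
Test is only available from Tue onward — holds.
Scope and Refactor cannot be in the same day — holds.
Migrate and Scope are paired (same day) — violated.
Integrate can't be earlier than Wed — holds.
QA and Migrate are paired (same day) — violated.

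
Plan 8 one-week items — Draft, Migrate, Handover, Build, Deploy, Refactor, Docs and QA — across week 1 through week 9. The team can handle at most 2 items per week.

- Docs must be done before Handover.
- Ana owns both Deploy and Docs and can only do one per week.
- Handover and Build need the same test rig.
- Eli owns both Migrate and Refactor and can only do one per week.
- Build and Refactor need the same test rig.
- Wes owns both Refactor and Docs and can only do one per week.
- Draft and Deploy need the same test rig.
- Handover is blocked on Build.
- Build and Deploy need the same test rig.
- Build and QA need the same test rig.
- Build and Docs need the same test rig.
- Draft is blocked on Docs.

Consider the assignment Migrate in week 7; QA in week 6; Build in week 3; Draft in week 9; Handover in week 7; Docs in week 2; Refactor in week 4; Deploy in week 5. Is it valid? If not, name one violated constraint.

Valid

Docs must be done before Handover — holds.
The team can handle at most 2 items per week — holds.
Build and Deploy need the same test rig — holds.
Build and Refactor need the same test rig — holds.
Eli owns both Migrate and Refactor and can only do one per week — holds.
Handover is blocked on Build — holds.
Build and QA need the same test rig — holds.
Draft is blocked on Docs — holds.
Build and Docs need the same test rig — holds.
Ana owns both Deploy and Docs and can only do one per week — holds.
Handover and Build need the same test rig — holds.
Draft and Deploy need the same test rig — holds.
Wes owns both Refactor and Docs and can only do one per week — holds.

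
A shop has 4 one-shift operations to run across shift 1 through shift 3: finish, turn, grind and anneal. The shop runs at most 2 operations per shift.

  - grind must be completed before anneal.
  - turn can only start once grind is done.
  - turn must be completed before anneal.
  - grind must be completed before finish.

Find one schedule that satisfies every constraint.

anneal=shift 3, finish=shift 2, grind=shift 1, turn=shift 2

Checking: turn(shift 2) before anneal(shift 3); grind(shift 1) before anneal(shift 3); grind(shift 1) before finish(shift 2); grind(shift 1) before turn(shift 2); max 2 per shift (cap 2).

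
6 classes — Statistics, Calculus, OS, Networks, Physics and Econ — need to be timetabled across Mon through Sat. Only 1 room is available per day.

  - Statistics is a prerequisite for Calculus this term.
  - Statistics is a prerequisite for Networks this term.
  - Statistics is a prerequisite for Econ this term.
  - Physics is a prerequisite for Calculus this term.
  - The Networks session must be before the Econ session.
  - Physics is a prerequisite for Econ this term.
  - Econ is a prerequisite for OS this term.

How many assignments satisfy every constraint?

11

Splitting on Statistics: it can be Mon (7), Tue (4). Listing each branch's schedules as (Calculus, OS, Networks, Physics, Econ):
Statistics=Mon: (Wed,Sat,Thu,Tue,Fri) (Thu,Sat,Tue,Wed,Fri) (Thu,Sat,Wed,Tue,Fri) (Fri,Sat,Tue,Wed,Thu) (Fri,Sat,Wed,Tue,Thu) (Sat,Fri,Tue,Wed,Thu) (Sat,Fri,Wed,Tue,Thu) — 7.
Statistics=Tue: (Wed,Sat,Thu,Mon,Fri) (Thu,Sat,Wed,Mon,Fri) (Fri,Sat,Wed,Mon,Thu) (Sat,Fri,Wed,Mon,Thu) — 4.
Summing: 7 + 4 = 11.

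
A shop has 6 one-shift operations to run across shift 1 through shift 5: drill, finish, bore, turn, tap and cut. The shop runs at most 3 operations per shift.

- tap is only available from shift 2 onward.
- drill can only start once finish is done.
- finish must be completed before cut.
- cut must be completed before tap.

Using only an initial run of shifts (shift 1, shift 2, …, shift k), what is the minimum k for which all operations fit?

3 shifts

The precedence chain requires at least 3 distinct shifts.
With at most 3 per shift and 6 operations, at least 2 shifts are needed.
3 works (last occupied shift: shift 3): for example tap -> shift 3, drill -> shift 2, turn -> shift 1, bore -> shift 1, cut -> shift 2, finish -> shift 1.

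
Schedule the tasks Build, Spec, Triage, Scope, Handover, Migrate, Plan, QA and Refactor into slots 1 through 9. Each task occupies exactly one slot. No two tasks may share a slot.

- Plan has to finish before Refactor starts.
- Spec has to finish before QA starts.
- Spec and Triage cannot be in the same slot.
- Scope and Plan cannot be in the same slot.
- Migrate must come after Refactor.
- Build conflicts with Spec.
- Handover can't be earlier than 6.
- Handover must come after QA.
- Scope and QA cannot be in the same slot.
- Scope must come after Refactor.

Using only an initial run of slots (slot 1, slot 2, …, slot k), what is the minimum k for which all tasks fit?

9

The precedence chain requires at least 3 distinct slots.
With at most 1 per slot and 9 tasks, at least 9 slots are needed.
Handover can't be placed before 6, so the schedule must run through at least slot 6.
9 works (last occupied slot: 9): for example Handover in 6; Refactor in 2; Migrate in 7; Plan in 1; Spec in 3; Build in 8; Triage in 9; Scope in 5; QA in 4.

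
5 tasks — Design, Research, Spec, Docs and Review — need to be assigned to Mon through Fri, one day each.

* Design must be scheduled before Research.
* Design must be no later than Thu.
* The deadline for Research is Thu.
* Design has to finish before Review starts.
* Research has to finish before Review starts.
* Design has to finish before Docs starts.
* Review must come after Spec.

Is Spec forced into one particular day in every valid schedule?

Spec can be Mon (e.g. Design -> Mon; Review -> Wed; Research -> Tue; Spec -> Mon; Docs -> Tue) or Tue (e.g. Review=Wed; Spec=Tue; Design=Mon; Docs=Tue; Research=Tue).

No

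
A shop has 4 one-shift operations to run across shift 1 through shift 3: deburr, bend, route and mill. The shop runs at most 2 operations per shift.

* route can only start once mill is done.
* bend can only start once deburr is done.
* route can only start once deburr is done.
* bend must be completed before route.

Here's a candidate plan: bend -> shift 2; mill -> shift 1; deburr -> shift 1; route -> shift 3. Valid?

Yes, all constraints hold

route can only start once mill is done — holds.
The shop runs at most 2 operations per shift — holds.
route can only start once deburr is done — holds.
bend must be completed before route — holds.
bend can only start once deburr is done — holds.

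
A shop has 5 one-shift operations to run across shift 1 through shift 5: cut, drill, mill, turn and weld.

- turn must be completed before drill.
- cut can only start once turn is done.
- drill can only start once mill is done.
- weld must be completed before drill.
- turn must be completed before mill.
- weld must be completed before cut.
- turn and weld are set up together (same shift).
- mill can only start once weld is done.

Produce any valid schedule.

drill -> shift 3; weld -> shift 1; cut -> shift 2; mill -> shift 2; turn -> shift 1

Checking: weld(shift 1) before cut(shift 2); turn(shift 1) before mill(shift 2); weld(shift 1) before mill(shift 2); weld(shift 1) before drill(shift 3); mill(shift 2) before drill(shift 3); turn(shift 1) before cut(shift 2); turn(shift 1) before drill(shift 3); turn = weld = shift 1.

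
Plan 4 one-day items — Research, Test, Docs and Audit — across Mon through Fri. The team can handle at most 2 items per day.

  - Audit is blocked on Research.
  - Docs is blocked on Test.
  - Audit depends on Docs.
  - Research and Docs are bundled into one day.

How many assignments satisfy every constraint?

10

Splitting on Research: it can be Tue (3), Wed (4), Thu (3). Listing each branch's schedules as (Test, Docs, Audit):
Research=Tue: (Mon,Tue,Wed) (Mon,Tue,Thu) (Mon,Tue,Fri) — 3.
Research=Wed: (Mon,Wed,Thu) (Mon,Wed,Fri) (Tue,Wed,Thu) (Tue,Wed,Fri) — 4.
Research=Thu: (Mon,Thu,Fri) (Tue,Thu,Fri) (Wed,Thu,Fri) — 3.
Summing: 3 + 4 + 3 = 10.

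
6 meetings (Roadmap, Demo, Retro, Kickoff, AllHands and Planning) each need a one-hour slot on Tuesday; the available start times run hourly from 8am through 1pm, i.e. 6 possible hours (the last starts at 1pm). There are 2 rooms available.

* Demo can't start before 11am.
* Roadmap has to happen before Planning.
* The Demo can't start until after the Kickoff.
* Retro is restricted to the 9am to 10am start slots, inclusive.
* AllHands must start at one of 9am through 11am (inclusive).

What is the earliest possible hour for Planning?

9am

Precedence pushes Planning to at least 9am.
Planning at 9am is achievable: Demo in 11am; Retro in 9am; Roadmap in 8am; Kickoff in 8am; Planning in 9am; AllHands in 10am.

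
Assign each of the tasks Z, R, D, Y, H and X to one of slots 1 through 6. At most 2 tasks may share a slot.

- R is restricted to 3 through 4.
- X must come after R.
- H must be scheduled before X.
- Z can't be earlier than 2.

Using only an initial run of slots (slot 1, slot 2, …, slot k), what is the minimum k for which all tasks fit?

4

The precedence chain requires at least 2 distinct slots.
With at most 2 per slot and 6 tasks, at least 3 slots are needed.
Propagating the time windows through the other constraints, X can't land before 4, so the schedule must run through at least slot 4.
4 works (last occupied slot: 4): for example D in 1, H in 1, X in 4, Z in 2, R in 3, Y in 2.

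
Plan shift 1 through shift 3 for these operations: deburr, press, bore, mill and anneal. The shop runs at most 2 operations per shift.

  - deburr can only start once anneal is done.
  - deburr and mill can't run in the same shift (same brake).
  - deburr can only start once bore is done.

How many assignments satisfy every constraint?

14

Splitting on deburr: it can be shift 2 (2), shift 3 (12). Listing each branch's schedules as (press, bore, mill, anneal) by shift number:
deburr=shift 2: (2,1,3,1) (3,1,3,1) — 2.
deburr=shift 3: (1,1,2,2) (1,2,1,2) (1,2,2,1) (2,1,1,2) (2,1,2,1) (2,2,1,1) (3,1,1,2) (3,1,2,1) (3,1,2,2) (3,2,1,1) (3,2,1,2) (3,2,2,1) — 12.
Summing: 2 + 12 = 14.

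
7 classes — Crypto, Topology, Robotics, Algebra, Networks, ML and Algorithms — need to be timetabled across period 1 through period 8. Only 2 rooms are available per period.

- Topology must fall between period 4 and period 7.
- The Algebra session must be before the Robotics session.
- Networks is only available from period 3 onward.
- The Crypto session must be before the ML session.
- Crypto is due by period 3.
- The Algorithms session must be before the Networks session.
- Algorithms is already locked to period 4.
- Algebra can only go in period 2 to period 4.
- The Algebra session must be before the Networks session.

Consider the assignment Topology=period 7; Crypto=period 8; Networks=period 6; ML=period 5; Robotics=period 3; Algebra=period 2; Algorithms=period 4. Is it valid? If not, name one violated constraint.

No — it violates: Crypto is due by period 3

Only 2 rooms are available per period — holds.
Crypto is due by period 3 — violated.
The Algebra session must be before the Networks session — holds.
The Crypto session must be before the ML session — violated.
The Algorithms session must be before the Networks session — holds.
Topology must fall between period 4 and period 7 — holds.
The Algebra session must be before the Robotics session — holds.
Algebra can only go in period 2 to period 4 — holds.
Networks is only available from period 3 onward — holds.
Algorithms is already locked to period 4 — holds.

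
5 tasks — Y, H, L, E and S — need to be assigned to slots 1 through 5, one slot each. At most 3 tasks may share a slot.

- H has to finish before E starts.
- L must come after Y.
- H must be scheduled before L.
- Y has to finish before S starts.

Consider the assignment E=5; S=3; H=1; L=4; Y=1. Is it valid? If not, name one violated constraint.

L must come after Y — holds.
Y has to finish before S starts — holds.
H has to finish before E starts — holds.
At most 3 tasks may share a slot — holds.
H must be scheduled before L — holds.

Yes, all constraints hold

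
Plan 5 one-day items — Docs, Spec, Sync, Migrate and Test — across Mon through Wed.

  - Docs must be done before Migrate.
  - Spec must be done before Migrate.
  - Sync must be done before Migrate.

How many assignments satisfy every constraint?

Splitting on Docs: it can be Mon (15), Tue (12). Listing each branch's schedules as (Spec, Sync, Migrate, Test):
Docs=Mon: (Mon,Mon,Tue,Mon) (Mon,Mon,Tue,Tue) (Mon,Mon,Tue,Wed) (Mon,Mon,Wed,Mon) (Mon,Mon,Wed,Tue) (Mon,Mon,Wed,Wed) (Mon,Tue,Wed,Mon) (Mon,Tue,Wed,Tue) (Mon,Tue,Wed,Wed) (Tue,Mon,Wed,Mon) (Tue,Mon,Wed,Tue) (Tue,Mon,Wed,Wed) (Tue,Tue,Wed,Mon) (Tue,Tue,Wed,Tue) (Tue,Tue,Wed,Wed) — 15.
Docs=Tue: (Mon,Mon,Wed,Mon) (Mon,Mon,Wed,Tue) (Mon,Mon,Wed,Wed) (Mon,Tue,Wed,Mon) (Mon,Tue,Wed,Tue) (Mon,Tue,Wed,Wed) (Tue,Mon,Wed,Mon) (Tue,Mon,Wed,Tue) (Tue,Mon,Wed,Wed) (Tue,Tue,Wed,Mon) (Tue,Tue,Wed,Tue) (Tue,Tue,Wed,Wed) — 12.
Summing: 15 + 12 = 27.

27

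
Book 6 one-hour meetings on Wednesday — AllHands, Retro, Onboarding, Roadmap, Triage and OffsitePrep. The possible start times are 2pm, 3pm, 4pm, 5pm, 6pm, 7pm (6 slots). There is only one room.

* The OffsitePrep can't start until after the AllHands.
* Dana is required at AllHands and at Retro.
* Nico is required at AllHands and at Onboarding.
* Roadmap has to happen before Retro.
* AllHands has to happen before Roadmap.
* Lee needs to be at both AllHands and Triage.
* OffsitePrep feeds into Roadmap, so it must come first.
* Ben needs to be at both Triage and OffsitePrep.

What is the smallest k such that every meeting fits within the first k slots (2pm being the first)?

The precedence chain requires at least 4 distinct slots.
With at most 1 per slot and 6 meetings, at least 6 slots are needed.
6 works (last occupied slot: 7pm): for example AllHands -> 2pm; Retro -> 5pm; Onboarding -> 6pm; Triage -> 7pm; Roadmap -> 4pm; OffsitePrep -> 3pm.

6 slots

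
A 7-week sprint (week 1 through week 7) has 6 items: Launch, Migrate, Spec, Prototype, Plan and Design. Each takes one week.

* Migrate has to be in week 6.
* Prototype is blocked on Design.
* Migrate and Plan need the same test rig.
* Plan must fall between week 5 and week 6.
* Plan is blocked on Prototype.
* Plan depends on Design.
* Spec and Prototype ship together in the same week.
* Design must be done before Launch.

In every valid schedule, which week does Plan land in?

Plan's window is week 5–week 6.
Migrate is fixed at week 6, and Plan can't share a week with Migrate.
So Plan must be week 5.

week 5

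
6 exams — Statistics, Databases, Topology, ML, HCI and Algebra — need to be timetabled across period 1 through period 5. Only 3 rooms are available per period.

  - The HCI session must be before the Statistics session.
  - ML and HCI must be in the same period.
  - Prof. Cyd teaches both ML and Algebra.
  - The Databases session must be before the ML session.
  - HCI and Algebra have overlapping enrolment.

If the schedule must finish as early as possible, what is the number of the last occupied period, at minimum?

3

The precedence chain requires at least 3 distinct periods.
With at most 3 per period and 6 exams, at least 2 periods are needed.
3 works (last occupied period: period 3): for example Algebra -> period 1, ML -> period 2, Databases -> period 1, Topology -> period 1, Statistics -> period 3, HCI -> period 2.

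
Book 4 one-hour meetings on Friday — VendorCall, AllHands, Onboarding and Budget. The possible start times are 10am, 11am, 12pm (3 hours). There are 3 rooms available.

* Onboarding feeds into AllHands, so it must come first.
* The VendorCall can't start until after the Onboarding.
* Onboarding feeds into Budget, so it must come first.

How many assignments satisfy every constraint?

Splitting on VendorCall: it can be 11am (4), 12pm (5). Listing each branch's schedules as (AllHands, Onboarding, Budget):
VendorCall=11am: (11am,10am,11am) (11am,10am,12pm) (12pm,10am,11am) (12pm,10am,12pm) — 4.
VendorCall=12pm: (11am,10am,11am) (11am,10am,12pm) (12pm,10am,11am) (12pm,10am,12pm) (12pm,11am,12pm) — 5.
Summing: 4 + 5 = 9.

9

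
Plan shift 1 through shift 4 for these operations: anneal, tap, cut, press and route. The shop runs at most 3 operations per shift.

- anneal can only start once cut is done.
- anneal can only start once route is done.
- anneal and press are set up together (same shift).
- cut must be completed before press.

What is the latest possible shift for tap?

tap at shift 4 is achievable: press -> shift 2, tap -> shift 4, anneal -> shift 2, cut -> shift 1, route -> shift 1.

shift 4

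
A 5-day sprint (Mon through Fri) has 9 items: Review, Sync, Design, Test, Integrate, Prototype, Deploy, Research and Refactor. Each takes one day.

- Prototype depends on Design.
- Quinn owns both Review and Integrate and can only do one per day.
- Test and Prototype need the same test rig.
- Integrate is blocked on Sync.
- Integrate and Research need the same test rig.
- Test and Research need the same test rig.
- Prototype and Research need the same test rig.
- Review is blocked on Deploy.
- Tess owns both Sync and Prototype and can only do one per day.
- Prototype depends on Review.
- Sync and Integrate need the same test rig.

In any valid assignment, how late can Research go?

Fri

Research at Fri is achievable: Research -> Fri; Deploy -> Mon; Integrate -> Wed; Design -> Mon; Test -> Mon; Sync -> Mon; Review -> Tue; Refactor -> Mon; Prototype -> Wed.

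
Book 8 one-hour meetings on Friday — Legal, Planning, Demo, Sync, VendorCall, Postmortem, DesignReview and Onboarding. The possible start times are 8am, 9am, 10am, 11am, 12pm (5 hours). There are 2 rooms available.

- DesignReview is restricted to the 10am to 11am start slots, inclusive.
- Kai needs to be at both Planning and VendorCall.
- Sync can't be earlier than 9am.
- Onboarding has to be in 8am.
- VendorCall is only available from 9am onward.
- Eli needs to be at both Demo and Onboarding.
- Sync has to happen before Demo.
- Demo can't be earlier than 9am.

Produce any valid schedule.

Demo=10am, DesignReview=10am, Legal=8am, VendorCall=9am, Onboarding=8am, Planning=11am, Postmortem=11am, Sync=9am

Checking: Sync(9am) before Demo(10am); Demo(10am) != Onboarding(8am); Planning(11am) != VendorCall(9am); Sync=9am in [9am,12pm]; DesignReview=10am in [10am,11am]; Demo=10am in [9am,12pm]; Onboarding=8am in [8am,8am]; VendorCall=9am in [9am,12pm]; max 2 per hour (cap 2).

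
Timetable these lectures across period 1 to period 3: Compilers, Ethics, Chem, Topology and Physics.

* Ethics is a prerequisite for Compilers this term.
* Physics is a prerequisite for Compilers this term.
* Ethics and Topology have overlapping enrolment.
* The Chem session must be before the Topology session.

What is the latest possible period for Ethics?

period 2

Downstream work caps Ethics at period 2.
Ethics at period 2 is achievable: Ethics=period 2; Chem=period 1; Physics=period 1; Compilers=period 3; Topology=period 3.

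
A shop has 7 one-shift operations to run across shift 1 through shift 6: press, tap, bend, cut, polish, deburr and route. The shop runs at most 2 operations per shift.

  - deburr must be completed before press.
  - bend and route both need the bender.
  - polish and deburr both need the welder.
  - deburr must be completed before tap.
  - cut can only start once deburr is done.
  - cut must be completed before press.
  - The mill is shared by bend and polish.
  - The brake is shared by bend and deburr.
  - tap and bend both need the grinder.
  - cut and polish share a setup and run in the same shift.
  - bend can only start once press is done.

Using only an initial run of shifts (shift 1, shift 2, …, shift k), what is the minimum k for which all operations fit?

4

The precedence chain requires at least 4 distinct shifts.
With at most 2 per shift and 7 operations, at least 4 shifts are needed.
4 works (last occupied shift: shift 4): for example press in shift 3; polish in shift 2; deburr in shift 1; route in shift 1; tap in shift 3; cut in shift 2; bend in shift 4.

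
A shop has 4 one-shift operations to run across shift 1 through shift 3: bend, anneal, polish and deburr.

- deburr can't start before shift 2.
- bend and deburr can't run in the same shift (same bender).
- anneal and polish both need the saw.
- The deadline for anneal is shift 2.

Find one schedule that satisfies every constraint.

deburr -> shift 2; anneal -> shift 1; bend -> shift 1; polish -> shift 2

Checking: bend(shift 1) != deburr(shift 2); anneal(shift 1) != polish(shift 2); anneal=shift 1 in [shift 1,shift 2]; deburr=shift 2 in [shift 2,shift 3].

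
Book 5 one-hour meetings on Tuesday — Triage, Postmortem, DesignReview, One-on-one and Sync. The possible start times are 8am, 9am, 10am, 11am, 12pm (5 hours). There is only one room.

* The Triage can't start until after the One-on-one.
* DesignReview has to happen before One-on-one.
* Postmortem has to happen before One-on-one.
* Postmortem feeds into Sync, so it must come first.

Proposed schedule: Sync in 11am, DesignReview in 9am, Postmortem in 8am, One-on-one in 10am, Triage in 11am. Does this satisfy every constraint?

No — it violates: There is only one room

DesignReview has to happen before One-on-one — holds.
The Triage can't start until after the One-on-one — holds.
Postmortem feeds into Sync, so it must come first — holds.
Postmortem has to happen before One-on-one — holds.
There is only one room — violated.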